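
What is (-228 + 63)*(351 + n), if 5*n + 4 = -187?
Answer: -51612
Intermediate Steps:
n = -191/5 (n = -4/5 + (1/5)*(-187) = -4/5 - 187/5 = -191/5 ≈ -38.200)
(-228 + 63)*(351 + n) = (-228 + 63)*(351 - 191/5) = -165*1564/5 = -51612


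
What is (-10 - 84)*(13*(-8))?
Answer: 9776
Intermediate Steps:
(-10 - 84)*(13*(-8)) = -94*(-104) = 9776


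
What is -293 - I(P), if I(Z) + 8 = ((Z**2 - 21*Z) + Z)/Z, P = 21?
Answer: -286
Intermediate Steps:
I(Z) = -8 + (Z**2 - 20*Z)/Z (I(Z) = -8 + ((Z**2 - 21*Z) + Z)/Z = -8 + (Z**2 - 20*Z)/Z)
-293 - I(P) = -293 - (-28 + 21) = -293 - 1*(-7) = -293 + 7 = -286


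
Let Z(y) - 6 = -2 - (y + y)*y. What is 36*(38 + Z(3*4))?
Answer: -8856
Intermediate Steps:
Z(y) = 4 - 2*y² (Z(y) = 6 + (-2 - (y + y)*y) = 6 + (-2 - 2*y*y) = 6 + (-2 - 2*y²) = 4 - 2*y²)
36*(38 + Z(3*4)) = 36*(38 + (4 - 2*(3*4)²)) = 36*(38 + (4 - 2*12²)) = 36*(38 + (4 - 2*144)) = 36*(38 + (4 - 288)) = 36*(38 - 284) = 36*(-246) = -8856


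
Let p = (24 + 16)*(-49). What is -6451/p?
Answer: 6451/1960 ≈ 3.2913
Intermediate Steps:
p = -1960 (p = 40*(-49) = -1960)
-6451/p = -6451/(-1960) = -6451*(-1/1960) = 6451/1960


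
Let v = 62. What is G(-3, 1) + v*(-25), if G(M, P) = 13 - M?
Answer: -1534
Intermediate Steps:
G(-3, 1) + v*(-25) = (13 - 1*(-3)) + 62*(-25) = (13 + 3) - 1550 = 16 - 1550 = -1534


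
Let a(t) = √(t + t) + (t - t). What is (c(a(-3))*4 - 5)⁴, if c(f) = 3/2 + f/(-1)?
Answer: 8641 + 1520*I*√6 ≈ 8641.0 + 3723.2*I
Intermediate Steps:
a(t) = √2*√t (a(t) = √(2*t) + 0 = √2*√t + 0 = √2*√t)
c(f) = 3/2 - f (c(f) = 3*(½) + f*(-1) = 3/2 - f)
(c(a(-3))*4 - 5)⁴ = ((3/2 - √2*√(-3))*4 - 5)⁴ = ((3/2 - √2*I*√3)*4 - 5)⁴ = ((3/2 - I*√6)*4 - 5)⁴ = ((6 - 4*I*√6) - 5)⁴ = (1 - 4*I*√6)⁴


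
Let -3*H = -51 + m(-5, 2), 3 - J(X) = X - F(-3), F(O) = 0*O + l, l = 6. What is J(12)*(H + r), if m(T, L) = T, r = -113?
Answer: 283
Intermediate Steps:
F(O) = 6 (F(O) = 0*O + 6 = 0 + 6 = 6)
J(X) = 9 - X (J(X) = 3 - (X - 1*6) = 3 - (X - 6) = 3 - (-6 + X) = 3 + (6 - X) = 9 - X)
H = 56/3 (H = -(-51 - 5)/3 = -⅓*(-56) = 56/3 ≈ 18.667)
J(12)*(H + r) = (9 - 1*12)*(56/3 - 113) = (9 - 12)*(-283/3) = -3*(-283/3) = 283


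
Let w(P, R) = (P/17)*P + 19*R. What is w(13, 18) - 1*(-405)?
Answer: 12868/17 ≈ 756.94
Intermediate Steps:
w(P, R) = 19*R + P**2/17 (w(P, R) = (P*(1/17))*P + 19*R = (P/17)*P + 19*R = P**2/17 + 19*R = 19*R + P**2/17)
w(13, 18) - 1*(-405) = (19*18 + (1/17)*13**2) - 1*(-405) = (342 + (1/17)*169) + 405 = (342 + 169/17) + 405 = 5983/17 + 405 = 12868/17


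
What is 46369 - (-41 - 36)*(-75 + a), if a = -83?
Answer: 34203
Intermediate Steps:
46369 - (-41 - 36)*(-75 + a) = 46369 - (-41 - 36)*(-75 - 83) = 46369 - (-77)*(-158) = 46369 - 1*12166 = 46369 - 12166 = 34203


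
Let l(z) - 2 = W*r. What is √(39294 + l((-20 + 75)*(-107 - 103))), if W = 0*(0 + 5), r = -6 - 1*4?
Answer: 8*√614 ≈ 198.23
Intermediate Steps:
r = -10 (r = -6 - 4 = -10)
W = 0 (W = 0*5 = 0)
l(z) = 2 (l(z) = 2 + 0*(-10) = 2 + 0 = 2)
√(39294 + l((-20 + 75)*(-107 - 103))) = √(39294 + 2) = √39296 = 8*√614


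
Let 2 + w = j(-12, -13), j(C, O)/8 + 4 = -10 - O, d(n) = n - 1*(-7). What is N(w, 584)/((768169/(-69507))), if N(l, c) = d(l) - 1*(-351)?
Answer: -24188436/768169 ≈ -31.488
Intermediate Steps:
d(n) = 7 + n (d(n) = n + 7 = 7 + n)
j(C, O) = -112 - 8*O (j(C, O) = -32 + 8*(-10 - O) = -32 + (-80 - 8*O) = -112 - 8*O)
w = -10 (w = -2 + (-112 - 8*(-13)) = -2 + (-112 + 104) = -2 - 8 = -10)
N(l, c) = 358 + l (N(l, c) = (7 + l) - 1*(-351) = (7 + l) + 351 = 358 + l)
N(w, 584)/((768169/(-69507))) = (358 - 10)/((768169/(-69507))) = 348/((768169*(-1/69507))) = 348/(-768169/69507) = 348*(-69507/768169) = -24188436/768169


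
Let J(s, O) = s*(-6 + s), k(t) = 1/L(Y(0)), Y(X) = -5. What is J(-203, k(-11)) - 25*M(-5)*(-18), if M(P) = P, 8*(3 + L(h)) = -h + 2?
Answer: 40177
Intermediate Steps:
L(h) = -11/4 - h/8 (L(h) = -3 + (-h + 2)/8 = -3 + (2 - h)/8 = -3 + (¼ - h/8) = -11/4 - h/8)
k(t) = -8/17 (k(t) = 1/(-11/4 - ⅛*(-5)) = 1/(-11/4 + 5/8) = 1/(-17/8) = -8/17)
J(-203, k(-11)) - 25*M(-5)*(-18) = -203*(-6 - 203) - 25*(-5)*(-18) = -203*(-209) - (-125)*(-18) = 42427 - 1*2250 = 42427 - 2250 = 40177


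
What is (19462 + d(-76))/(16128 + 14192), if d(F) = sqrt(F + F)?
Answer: 9731/15160 + I*sqrt(38)/15160 ≈ 0.64189 + 0.00040662*I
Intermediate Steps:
d(F) = sqrt(2)*sqrt(F) (d(F) = sqrt(2*F) = sqrt(2)*sqrt(F))
(19462 + d(-76))/(16128 + 14192) = (19462 + sqrt(2)*sqrt(-76))/(16128 + 14192) = (19462 + sqrt(2)*(2*I*sqrt(19)))/30320 = (19462 + 2*I*sqrt(38))*(1/30320) = 9731/15160 + I*sqrt(38)/15160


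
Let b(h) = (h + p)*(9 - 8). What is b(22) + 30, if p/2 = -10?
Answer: 32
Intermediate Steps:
p = -20 (p = 2*(-10) = -20)
b(h) = -20 + h (b(h) = (h - 20)*(9 - 8) = (-20 + h)*1 = -20 + h)
b(22) + 30 = (-20 + 22) + 30 = 2 + 30 = 32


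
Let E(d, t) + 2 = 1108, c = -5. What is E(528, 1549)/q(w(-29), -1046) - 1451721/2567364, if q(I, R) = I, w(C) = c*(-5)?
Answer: 934403853/21394700 ≈ 43.675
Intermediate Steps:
E(d, t) = 1106 (E(d, t) = -2 + 1108 = 1106)
w(C) = 25 (w(C) = -5*(-5) = 25)
E(528, 1549)/q(w(-29), -1046) - 1451721/2567364 = 1106/25 - 1451721/2567364 = 1106*(1/25) - 1451721*1/2567364 = 1106/25 - 483907/855788 = 934403853/21394700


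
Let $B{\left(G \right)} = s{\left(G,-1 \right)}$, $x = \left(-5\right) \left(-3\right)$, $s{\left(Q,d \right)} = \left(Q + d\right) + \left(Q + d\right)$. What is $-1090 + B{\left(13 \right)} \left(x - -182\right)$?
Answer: $3638$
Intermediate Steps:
$s{\left(Q,d \right)} = 2 Q + 2 d$
$x = 15$
$B{\left(G \right)} = -2 + 2 G$ ($B{\left(G \right)} = 2 G + 2 \left(-1\right) = 2 G - 2 = -2 + 2 G$)
$-1090 + B{\left(13 \right)} \left(x - -182\right) = -1090 + \left(-2 + 2 \cdot 13\right) \left(15 - -182\right) = -1090 + \left(-2 + 26\right) \left(15 + 182\right) = -1090 + 24 \cdot 197 = -1090 + 4728 = 3638$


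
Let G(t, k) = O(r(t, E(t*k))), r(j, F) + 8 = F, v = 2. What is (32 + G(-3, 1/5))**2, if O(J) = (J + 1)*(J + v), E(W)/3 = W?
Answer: 6330256/625 ≈ 10128.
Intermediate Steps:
E(W) = 3*W
r(j, F) = -8 + F
O(J) = (1 + J)*(2 + J) (O(J) = (J + 1)*(J + 2) = (1 + J)*(2 + J))
G(t, k) = -22 + (-8 + 3*k*t)**2 + 9*k*t (G(t, k) = 2 + (-8 + 3*(t*k))**2 + 3*(-8 + 3*(t*k)) = 2 + (-8 + 3*(k*t))**2 + 3*(-8 + 3*(k*t)) = 2 + (-8 + 3*k*t)**2 + 3*(-8 + 3*k*t) = 2 + (-8 + 3*k*t)**2 + (-24 + 9*k*t) = -22 + (-8 + 3*k*t)**2 + 9*k*t)
(32 + G(-3, 1/5))**2 = (32 + (-22 + (-8 + 3*(-3)/5)**2 + 9*(-3)/5))**2 = (32 + (-22 + (-8 + 3*(1/5)*(-3))**2 + 9*(1/5)*(-3)))**2 = (32 + (-22 + (-8 - 9/5)**2 - 27/5))**2 = (32 + (-22 + (-49/5)**2 - 27/5))**2 = (32 + (-22 + 2401/25 - 27/5))**2 = (32 + 1716/25)**2 = (2516/25)**2 = 6330256/625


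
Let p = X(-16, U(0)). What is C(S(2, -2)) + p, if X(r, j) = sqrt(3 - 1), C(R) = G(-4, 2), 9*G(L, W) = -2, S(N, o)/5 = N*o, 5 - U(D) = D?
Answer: -2/9 + sqrt(2) ≈ 1.1920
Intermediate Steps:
U(D) = 5 - D
S(N, o) = 5*N*o (S(N, o) = 5*(N*o) = 5*N*o)
G(L, W) = -2/9 (G(L, W) = (1/9)*(-2) = -2/9)
C(R) = -2/9
X(r, j) = sqrt(2)
p = sqrt(2) ≈ 1.4142
C(S(2, -2)) + p = -2/9 + sqrt(2)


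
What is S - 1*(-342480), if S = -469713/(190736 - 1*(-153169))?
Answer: 39260038229/114635 ≈ 3.4248e+5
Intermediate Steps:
S = -156571/114635 (S = -469713/(190736 + 153169) = -469713/343905 = -469713*1/343905 = -156571/114635 ≈ -1.3658)
S - 1*(-342480) = -156571/114635 - 1*(-342480) = -156571/114635 + 342480 = 39260038229/114635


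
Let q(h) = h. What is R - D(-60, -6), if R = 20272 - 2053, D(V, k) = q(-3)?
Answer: 18222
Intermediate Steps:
D(V, k) = -3
R = 18219
R - D(-60, -6) = 18219 - 1*(-3) = 18219 + 3 = 18222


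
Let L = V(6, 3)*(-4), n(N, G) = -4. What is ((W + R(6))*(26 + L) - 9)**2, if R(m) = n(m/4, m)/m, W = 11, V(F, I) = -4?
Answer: 180625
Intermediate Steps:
L = 16 (L = -4*(-4) = 16)
R(m) = -4/m
((W + R(6))*(26 + L) - 9)**2 = ((11 - 4/6)*(26 + 16) - 9)**2 = ((11 - 4*1/6)*42 - 9)**2 = ((11 - 2/3)*42 - 9)**2 = ((31/3)*42 - 9)**2 = (434 - 9)**2 = 425**2 = 180625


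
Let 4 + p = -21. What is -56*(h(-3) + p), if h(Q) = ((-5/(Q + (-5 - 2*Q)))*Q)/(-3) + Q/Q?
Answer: 1204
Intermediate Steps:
p = -25 (p = -4 - 21 = -25)
h(Q) = 1 + 5*Q/(3*(-5 - Q)) (h(Q) = ((-5/(-5 - Q))*Q)*(-⅓) + 1 = -5*Q/(-5 - Q)*(-⅓) + 1 = 5*Q/(3*(-5 - Q)) + 1 = 1 + 5*Q/(3*(-5 - Q)))
-56*(h(-3) + p) = -56*((15 - 2*(-3))/(3*(5 - 3)) - 25) = -56*((⅓)*(15 + 6)/2 - 25) = -56*((⅓)*(½)*21 - 25) = -56*(7/2 - 25) = -56*(-43/2) = 1204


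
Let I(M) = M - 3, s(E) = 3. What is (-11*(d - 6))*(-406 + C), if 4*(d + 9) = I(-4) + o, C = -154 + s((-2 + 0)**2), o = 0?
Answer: -410509/4 ≈ -1.0263e+5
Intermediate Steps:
C = -151 (C = -154 + 3 = -151)
I(M) = -3 + M
d = -43/4 (d = -9 + ((-3 - 4) + 0)/4 = -9 + (-7 + 0)/4 = -9 + (1/4)*(-7) = -9 - 7/4 = -43/4 ≈ -10.750)
(-11*(d - 6))*(-406 + C) = (-11*(-43/4 - 6))*(-406 - 151) = -11*(-67/4)*(-557) = (737/4)*(-557) = -410509/4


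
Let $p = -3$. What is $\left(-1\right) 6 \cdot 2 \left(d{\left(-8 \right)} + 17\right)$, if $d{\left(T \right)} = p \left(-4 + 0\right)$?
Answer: $-348$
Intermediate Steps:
$d{\left(T \right)} = 12$ ($d{\left(T \right)} = - 3 \left(-4 + 0\right) = \left(-3\right) \left(-4\right) = 12$)
$\left(-1\right) 6 \cdot 2 \left(d{\left(-8 \right)} + 17\right) = \left(-1\right) 6 \cdot 2 \left(12 + 17\right) = \left(-6\right) 2 \cdot 29 = \left(-12\right) 29 = -348$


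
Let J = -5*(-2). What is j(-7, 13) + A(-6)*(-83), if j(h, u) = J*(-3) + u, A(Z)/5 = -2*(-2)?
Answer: -1677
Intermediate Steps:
J = 10
A(Z) = 20 (A(Z) = 5*(-2*(-2)) = 5*4 = 20)
j(h, u) = -30 + u (j(h, u) = 10*(-3) + u = -30 + u)
j(-7, 13) + A(-6)*(-83) = (-30 + 13) + 20*(-83) = -17 - 1660 = -1677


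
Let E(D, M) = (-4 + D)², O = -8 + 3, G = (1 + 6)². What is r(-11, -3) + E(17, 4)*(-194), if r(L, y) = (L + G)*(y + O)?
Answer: -33090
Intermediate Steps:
G = 49 (G = 7² = 49)
O = -5
r(L, y) = (-5 + y)*(49 + L) (r(L, y) = (L + 49)*(y - 5) = (49 + L)*(-5 + y) = (-5 + y)*(49 + L))
r(-11, -3) + E(17, 4)*(-194) = (-245 - 5*(-11) + 49*(-3) - 11*(-3)) + (-4 + 17)²*(-194) = (-245 + 55 - 147 + 33) + 13²*(-194) = -304 + 169*(-194) = -304 - 32786 = -33090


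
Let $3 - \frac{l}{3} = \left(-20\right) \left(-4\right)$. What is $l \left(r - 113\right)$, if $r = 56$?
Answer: $13167$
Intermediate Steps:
$l = -231$ ($l = 9 - 3 \left(\left(-20\right) \left(-4\right)\right) = 9 - 240 = -231$)
$l \left(r - 113\right) = - 231 \left(56 - 113\right) = \left(-231\right) \left(-57\right) = 13167$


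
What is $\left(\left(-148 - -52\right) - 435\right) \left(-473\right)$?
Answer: $251163$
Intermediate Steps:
$\left(\left(-148 - -52\right) - 435\right) \left(-473\right) = \left(\left(-148 + 52\right) - 435\right) \left(-473\right) = \left(-96 - 435\right) \left(-473\right) = \left(-531\right) \left(-473\right) = 251163$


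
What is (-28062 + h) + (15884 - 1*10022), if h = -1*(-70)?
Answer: -22130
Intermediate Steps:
h = 70
(-28062 + h) + (15884 - 1*10022) = (-28062 + 70) + (15884 - 1*10022) = -27992 + (15884 - 10022) = -27992 + 5862 = -22130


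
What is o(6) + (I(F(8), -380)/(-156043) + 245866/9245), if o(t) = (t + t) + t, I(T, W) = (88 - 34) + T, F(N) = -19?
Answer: 64332460293/1442617535 ≈ 44.594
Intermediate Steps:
I(T, W) = 54 + T
o(t) = 3*t (o(t) = 2*t + t = 3*t)
o(6) + (I(F(8), -380)/(-156043) + 245866/9245) = 3*6 + ((54 - 19)/(-156043) + 245866/9245) = 18 + (35*(-1/156043) + 245866*(1/9245)) = 18 + (-35/156043 + 245866/9245) = 18 + 38365344663/1442617535 = 64332460293/1442617535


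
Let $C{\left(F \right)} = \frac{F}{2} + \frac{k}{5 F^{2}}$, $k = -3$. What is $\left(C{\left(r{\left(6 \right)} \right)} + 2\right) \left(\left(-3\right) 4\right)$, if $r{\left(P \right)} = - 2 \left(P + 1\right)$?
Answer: $\frac{14709}{245} \approx 60.037$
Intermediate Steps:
$r{\left(P \right)} = -2 - 2 P$ ($r{\left(P \right)} = - 2 \left(1 + P\right) = -2 - 2 P$)
$C{\left(F \right)} = \frac{F}{2} - \frac{3}{5 F^{2}}$
$\left(C{\left(r{\left(6 \right)} \right)} + 2\right) \left(\left(-3\right) 4\right) = \left(\left(\frac{-2 - 12}{2} - \frac{3}{5 \left(-2 - 12\right)^{2}}\right) + 2\right) \left(\left(-3\right) 4\right) = \left(\left(\frac{-2 - 12}{2} - \frac{3}{5 \left(-2 - 12\right)^{2}}\right) + 2\right) \left(-12\right) = \left(\left(\frac{1}{2} \left(-14\right) - \frac{3}{5 \cdot 196}\right) + 2\right) \left(-12\right) = \left(\left(-7 - \frac{3}{980}\right) + 2\right) \left(-12\right) = \left(- \frac{6863}{980} + 2\right) \left(-12\right) = \left(- \frac{4903}{980}\right) \left(-12\right) = \frac{14709}{245}$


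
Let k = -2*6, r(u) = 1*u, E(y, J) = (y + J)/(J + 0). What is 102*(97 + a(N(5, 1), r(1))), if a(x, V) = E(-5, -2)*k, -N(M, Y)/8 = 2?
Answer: 5610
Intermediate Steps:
E(y, J) = (J + y)/J
r(u) = u
k = -12
N(M, Y) = -16 (N(M, Y) = -8*2 = -16)
a(x, V) = -42 (a(x, V) = ((-2 - 5)/(-2))*(-12) = -1/2*(-7)*(-12) = (7/2)*(-12) = -42)
102*(97 + a(N(5, 1), r(1))) = 102*(97 - 42) = 102*55 = 5610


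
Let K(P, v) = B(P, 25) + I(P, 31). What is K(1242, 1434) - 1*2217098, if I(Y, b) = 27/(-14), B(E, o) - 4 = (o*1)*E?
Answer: -30604643/14 ≈ -2.1860e+6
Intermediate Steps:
B(E, o) = 4 + E*o (B(E, o) = 4 + (o*1)*E = 4 + o*E = 4 + E*o)
I(Y, b) = -27/14 (I(Y, b) = 27*(-1/14) = -27/14)
K(P, v) = 29/14 + 25*P (K(P, v) = (4 + P*25) - 27/14 = (4 + 25*P) - 27/14 = 29/14 + 25*P)
K(1242, 1434) - 1*2217098 = (29/14 + 25*1242) - 1*2217098 = (29/14 + 31050) - 2217098 = 434729/14 - 2217098 = -30604643/14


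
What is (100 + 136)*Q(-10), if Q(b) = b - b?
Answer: 0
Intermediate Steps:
Q(b) = 0
(100 + 136)*Q(-10) = (100 + 136)*0 = 236*0 = 0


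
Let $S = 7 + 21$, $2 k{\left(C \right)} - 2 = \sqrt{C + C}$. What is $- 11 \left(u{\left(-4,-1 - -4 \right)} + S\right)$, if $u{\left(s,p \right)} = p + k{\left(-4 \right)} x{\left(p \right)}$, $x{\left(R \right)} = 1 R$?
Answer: $-374 - 33 i \sqrt{2} \approx -374.0 - 46.669 i$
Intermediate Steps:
$x{\left(R \right)} = R$
$k{\left(C \right)} = 1 + \frac{\sqrt{2} \sqrt{C}}{2}$ ($k{\left(C \right)} = 1 + \frac{\sqrt{C + C}}{2} = 1 + \frac{\sqrt{2 C}}{2} = 1 + \frac{\sqrt{2} \sqrt{C}}{2}$)
$S = 28$
$u{\left(s,p \right)} = p + p \left(1 + i \sqrt{2}\right)$ ($u{\left(s,p \right)} = p + \left(1 + \frac{\sqrt{2} \sqrt{-4}}{2}\right) p = p + \left(1 + \frac{\sqrt{2} \cdot 2 i}{2}\right) p = p + \left(1 + i \sqrt{2}\right) p = p + p \left(1 + i \sqrt{2}\right)$)
$- 11 \left(u{\left(-4,-1 - -4 \right)} + S\right) = - 11 \left(\left(-1 - -4\right) \left(2 + i \sqrt{2}\right) + 28\right) = - 11 \left(\left(-1 + 4\right) \left(2 + i \sqrt{2}\right) + 28\right) = - 11 \left(3 \left(2 + i \sqrt{2}\right) + 28\right) = - 11 \left(\left(6 + 3 i \sqrt{2}\right) + 28\right) = - 11 \left(34 + 3 i \sqrt{2}\right) = -374 - 33 i \sqrt{2}$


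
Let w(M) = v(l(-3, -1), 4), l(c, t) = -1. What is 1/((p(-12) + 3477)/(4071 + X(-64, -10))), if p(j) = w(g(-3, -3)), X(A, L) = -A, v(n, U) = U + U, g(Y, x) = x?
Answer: 827/697 ≈ 1.1865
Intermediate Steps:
v(n, U) = 2*U
w(M) = 8 (w(M) = 2*4 = 8)
p(j) = 8
1/((p(-12) + 3477)/(4071 + X(-64, -10))) = 1/((8 + 3477)/(4071 - 1*(-64))) = 1/(3485/(4071 + 64)) = 1/(3485/4135) = 1/(3485*(1/4135)) = 1/(697/827) = 827/697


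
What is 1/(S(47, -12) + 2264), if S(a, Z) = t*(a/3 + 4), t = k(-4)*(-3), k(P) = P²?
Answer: 1/1320 ≈ 0.00075758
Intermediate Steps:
t = -48 (t = (-4)²*(-3) = 16*(-3) = -48)
S(a, Z) = -192 - 16*a (S(a, Z) = -48*(a/3 + 4) = -48*(4 + a/3) = -192 - 16*a)
1/(S(47, -12) + 2264) = 1/((-192 - 16*47) + 2264) = 1/((-192 - 752) + 2264) = 1/(-944 + 2264) = 1/1320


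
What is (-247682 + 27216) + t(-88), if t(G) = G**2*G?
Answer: -901938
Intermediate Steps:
t(G) = G**3
(-247682 + 27216) + t(-88) = (-247682 + 27216) + (-88)**3 = -220466 - 681472 = -901938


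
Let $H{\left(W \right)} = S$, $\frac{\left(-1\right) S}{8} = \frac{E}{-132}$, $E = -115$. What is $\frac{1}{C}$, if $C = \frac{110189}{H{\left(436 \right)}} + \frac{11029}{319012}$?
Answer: $- \frac{36686380}{580000350587} \approx -6.3252 \cdot 10^{-5}$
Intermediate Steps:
$S = - \frac{230}{33}$ ($S = - 8 \left(- \frac{115}{-132}\right) = - 8 \left(\left(-115\right) \left(- \frac{1}{132}\right)\right) = \left(-8\right) \frac{115}{132} = - \frac{230}{33} \approx -6.9697$)
$H{\left(W \right)} = - \frac{230}{33}$
$C = - \frac{580000350587}{36686380}$ ($C = \frac{110189}{- \frac{230}{33}} + \frac{11029}{319012} = 110189 \left(- \frac{33}{230}\right) + 11029 \cdot \frac{1}{319012} = - \frac{3636237}{230} + \frac{11029}{319012} = - \frac{580000350587}{36686380} \approx -15810.0$)
$\frac{1}{C} = \frac{1}{- \frac{580000350587}{36686380}} = - \frac{36686380}{580000350587}$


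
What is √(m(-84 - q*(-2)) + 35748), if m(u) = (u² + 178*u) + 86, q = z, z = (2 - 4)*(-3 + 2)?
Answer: √27994 ≈ 167.31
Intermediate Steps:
z = 2 (z = -2*(-1) = 2)
q = 2
m(u) = 86 + u² + 178*u
√(m(-84 - q*(-2)) + 35748) = √((86 + (-84 - 2*(-2))² + 178*(-84 - 2*(-2))) + 35748) = √((86 + (-84 - 1*(-4))² + 178*(-84 - 1*(-4))) + 35748) = √((86 + (-84 + 4)² + 178*(-84 + 4)) + 35748) = √((86 + (-80)² + 178*(-80)) + 35748) = √((86 + 6400 - 14240) + 35748) = √(-7754 + 35748) = √27994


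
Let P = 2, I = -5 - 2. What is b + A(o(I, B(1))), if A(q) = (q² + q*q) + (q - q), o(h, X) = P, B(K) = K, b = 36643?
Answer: 36651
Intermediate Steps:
I = -7
o(h, X) = 2
A(q) = 2*q² (A(q) = (q² + q²) + 0 = 2*q² + 0 = 2*q²)
b + A(o(I, B(1))) = 36643 + 2*2² = 36643 + 2*4 = 36643 + 8 = 36651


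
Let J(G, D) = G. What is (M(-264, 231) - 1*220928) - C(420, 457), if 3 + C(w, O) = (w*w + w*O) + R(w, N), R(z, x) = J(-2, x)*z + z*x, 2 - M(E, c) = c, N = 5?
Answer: -590754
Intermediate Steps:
M(E, c) = 2 - c
R(z, x) = -2*z + x*z (R(z, x) = -2*z + z*x = -2*z + x*z)
C(w, O) = -3 + w² + 3*w + O*w (C(w, O) = -3 + ((w*w + w*O) + w*(-2 + 5)) = -3 + ((w² + O*w) + w*3) = -3 + ((w² + O*w) + 3*w) = -3 + (w² + 3*w + O*w) = -3 + w² + 3*w + O*w)
(M(-264, 231) - 1*220928) - C(420, 457) = ((2 - 1*231) - 1*220928) - (-3 + 420² + 3*420 + 457*420) = ((2 - 231) - 220928) - (-3 + 176400 + 1260 + 191940) = (-229 - 220928) - 1*369597 = -221157 - 369597 = -590754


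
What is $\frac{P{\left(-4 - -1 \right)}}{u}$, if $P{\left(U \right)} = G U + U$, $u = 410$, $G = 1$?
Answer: $- \frac{3}{205} \approx -0.014634$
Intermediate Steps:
$P{\left(U \right)} = 2 U$ ($P{\left(U \right)} = 1 U + U = U + U = 2 U$)
$\frac{P{\left(-4 - -1 \right)}}{u} = \frac{2 \left(-4 - -1\right)}{410} = 2 \left(-4 + 1\right) \frac{1}{410} = 2 \left(-3\right) \frac{1}{410} = \left(-6\right) \frac{1}{410} = - \frac{3}{205}$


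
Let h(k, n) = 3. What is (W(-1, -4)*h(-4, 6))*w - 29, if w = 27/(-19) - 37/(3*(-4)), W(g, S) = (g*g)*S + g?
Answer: -4099/76 ≈ -53.934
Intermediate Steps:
W(g, S) = g + S*g**2 (W(g, S) = g**2*S + g = S*g**2 + g = g + S*g**2)
w = 379/228 (w = 27*(-1/19) - 37/(-12) = -27/19 - 37*(-1/12) = -27/19 + 37/12 = 379/228 ≈ 1.6623)
(W(-1, -4)*h(-4, 6))*w - 29 = (-(1 - 4*(-1))*3)*(379/228) - 29 = (-(1 + 4)*3)*(379/228) - 29 = (-1*5*3)*(379/228) - 29 = -5*3*(379/228) - 29 = -15*379/228 - 29 = -1895/76 - 29 = -4099/76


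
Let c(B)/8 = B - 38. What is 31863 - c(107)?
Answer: 31311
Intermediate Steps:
c(B) = -304 + 8*B (c(B) = 8*(B - 38) = 8*(-38 + B) = -304 + 8*B)
31863 - c(107) = 31863 - (-304 + 8*107) = 31863 - (-304 + 856) = 31863 - 1*552 = 31863 - 552 = 31311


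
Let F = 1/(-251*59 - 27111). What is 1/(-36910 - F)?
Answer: -41920/1547267199 ≈ -2.7093e-5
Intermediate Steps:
F = -1/41920 (F = 1/(-14809 - 27111) = 1/(-41920) = -1/41920 ≈ -2.3855e-5)
1/(-36910 - F) = 1/(-36910 - 1*(-1/41920)) = 1/(-36910 + 1/41920) = 1/(-1547267199/41920) = -41920/1547267199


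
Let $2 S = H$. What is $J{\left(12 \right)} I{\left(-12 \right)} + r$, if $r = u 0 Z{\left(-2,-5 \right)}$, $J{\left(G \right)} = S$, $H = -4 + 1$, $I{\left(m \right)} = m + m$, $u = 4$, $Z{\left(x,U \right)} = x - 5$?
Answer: $36$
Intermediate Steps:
$Z{\left(x,U \right)} = -5 + x$ ($Z{\left(x,U \right)} = x - 5 = -5 + x$)
$I{\left(m \right)} = 2 m$
$H = -3$
$S = - \frac{3}{2}$ ($S = \frac{1}{2} \left(-3\right) = - \frac{3}{2} \approx -1.5$)
$J{\left(G \right)} = - \frac{3}{2}$
$r = 0$ ($r = 4 \cdot 0 \left(-5 - 2\right) = 0 \left(-7\right) = 0$)
$J{\left(12 \right)} I{\left(-12 \right)} + r = - \frac{3 \cdot 2 \left(-12\right)}{2} + 0 = \left(- \frac{3}{2}\right) \left(-24\right) + 0 = 36 + 0 = 36$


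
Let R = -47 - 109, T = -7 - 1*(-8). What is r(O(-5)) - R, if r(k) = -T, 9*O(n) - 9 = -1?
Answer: 155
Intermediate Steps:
O(n) = 8/9 (O(n) = 1 + (1/9)*(-1) = 1 - 1/9 = 8/9)
T = 1 (T = -7 + 8 = 1)
r(k) = -1 (r(k) = -1*1 = -1)
R = -156
r(O(-5)) - R = -1 - 1*(-156) = -1 + 156 = 155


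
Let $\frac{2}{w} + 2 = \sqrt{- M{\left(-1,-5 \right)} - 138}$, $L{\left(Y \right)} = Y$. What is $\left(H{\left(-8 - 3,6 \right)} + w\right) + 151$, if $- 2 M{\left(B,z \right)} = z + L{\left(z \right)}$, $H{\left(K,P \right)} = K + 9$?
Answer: $\frac{21899}{147} - \frac{2 i \sqrt{143}}{147} \approx 148.97 - 0.1627 i$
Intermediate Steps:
$H{\left(K,P \right)} = 9 + K$
$M{\left(B,z \right)} = - z$ ($M{\left(B,z \right)} = - \frac{z + z}{2} = - \frac{2 z}{2} = - z$)
$w = \frac{2}{-2 + i \sqrt{143}}$ ($w = \frac{2}{-2 + \sqrt{- \left(-1\right) \left(-5\right) - 138}} = \frac{2}{-2 + \sqrt{\left(-1\right) 5 - 138}} = \frac{2}{-2 + \sqrt{-5 - 138}} = \frac{2}{-2 + \sqrt{-143}} = \frac{2}{-2 + i \sqrt{143}} \approx -0.027211 - 0.1627 i$)
$\left(H{\left(-8 - 3,6 \right)} + w\right) + 151 = \left(\left(9 - 11\right) - \left(\frac{4}{147} + \frac{2 i \sqrt{143}}{147}\right)\right) + 151 = \left(-2 - \left(\frac{4}{147} + \frac{2 i \sqrt{143}}{147}\right)\right) + 151 = \left(- \frac{298}{147} - \frac{2 i \sqrt{143}}{147}\right) + 151 = \frac{21899}{147} - \frac{2 i \sqrt{143}}{147}$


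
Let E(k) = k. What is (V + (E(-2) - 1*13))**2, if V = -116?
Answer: 17161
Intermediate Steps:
(V + (E(-2) - 1*13))**2 = (-116 + (-2 - 1*13))**2 = (-116 + (-2 - 13))**2 = (-116 - 15)**2 = (-131)**2 = 17161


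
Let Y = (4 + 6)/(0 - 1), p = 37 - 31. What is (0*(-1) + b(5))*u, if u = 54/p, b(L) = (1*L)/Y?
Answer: -9/2 ≈ -4.5000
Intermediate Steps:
p = 6
Y = -10 (Y = 10/(-1) = 10*(-1) = -10)
b(L) = -L/10 (b(L) = (1*L)/(-10) = L*(-⅒) = -L/10)
u = 9 (u = 54/6 = 54*(⅙) = 9)
(0*(-1) + b(5))*u = (0*(-1) - ⅒*5)*9 = (0 - ½)*9 = -½*9 = -9/2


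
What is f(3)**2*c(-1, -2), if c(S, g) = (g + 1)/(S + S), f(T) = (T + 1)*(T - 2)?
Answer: 8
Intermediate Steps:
f(T) = (1 + T)*(-2 + T)
c(S, g) = (1 + g)/(2*S) (c(S, g) = (1 + g)/((2*S)) = (1 + g)*(1/(2*S)) = (1 + g)/(2*S))
f(3)**2*c(-1, -2) = (-2 + 3**2 - 1*3)**2*((1/2)*(1 - 2)/(-1)) = (-2 + 9 - 3)**2*((1/2)*(-1)*(-1)) = 4**2*(1/2) = 16*(1/2) = 8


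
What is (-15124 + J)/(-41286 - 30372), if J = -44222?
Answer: 1099/1327 ≈ 0.82818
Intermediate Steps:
(-15124 + J)/(-41286 - 30372) = (-15124 - 44222)/(-41286 - 30372) = -59346/(-71658) = -59346*(-1/71658) = 1099/1327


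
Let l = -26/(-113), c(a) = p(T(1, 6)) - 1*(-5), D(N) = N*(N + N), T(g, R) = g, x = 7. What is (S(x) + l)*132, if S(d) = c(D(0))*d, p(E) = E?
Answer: 629904/113 ≈ 5574.4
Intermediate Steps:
D(N) = 2*N**2 (D(N) = N*(2*N) = 2*N**2)
c(a) = 6 (c(a) = 1 - 1*(-5) = 1 + 5 = 6)
l = 26/113 (l = -26*(-1/113) = 26/113 ≈ 0.23009)
S(d) = 6*d
(S(x) + l)*132 = (6*7 + 26/113)*132 = (42 + 26/113)*132 = (4772/113)*132 = 629904/113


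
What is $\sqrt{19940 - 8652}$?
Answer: $2 \sqrt{2822} \approx 106.24$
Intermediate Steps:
$\sqrt{19940 - 8652} = \sqrt{11288} = 2 \sqrt{2822}$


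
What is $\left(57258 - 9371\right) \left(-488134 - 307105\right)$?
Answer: $-38081609993$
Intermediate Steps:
$\left(57258 - 9371\right) \left(-488134 - 307105\right) = 47887 \left(-795239\right) = -38081609993$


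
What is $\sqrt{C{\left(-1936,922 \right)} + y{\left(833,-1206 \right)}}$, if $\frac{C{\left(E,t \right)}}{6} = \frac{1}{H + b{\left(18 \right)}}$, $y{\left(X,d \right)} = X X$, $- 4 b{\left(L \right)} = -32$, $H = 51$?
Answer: $\frac{\sqrt{2415427963}}{59} \approx 833.0$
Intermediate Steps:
$b{\left(L \right)} = 8$ ($b{\left(L \right)} = \left(- \frac{1}{4}\right) \left(-32\right) = 8$)
$y{\left(X,d \right)} = X^{2}$
$C{\left(E,t \right)} = \frac{6}{59}$ ($C{\left(E,t \right)} = \frac{6}{51 + 8} = \frac{6}{59}$)
$\sqrt{C{\left(-1936,922 \right)} + y{\left(833,-1206 \right)}} = \sqrt{\frac{6}{59} + 833^{2}} = \sqrt{\frac{6}{59} + 693889} = \sqrt{\frac{40939457}{59}} = \frac{\sqrt{2415427963}}{59}$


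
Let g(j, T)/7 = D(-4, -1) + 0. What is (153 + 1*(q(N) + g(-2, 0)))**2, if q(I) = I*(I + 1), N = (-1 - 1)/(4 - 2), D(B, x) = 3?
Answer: 30276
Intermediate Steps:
g(j, T) = 21 (g(j, T) = 7*(3 + 0) = 7*3 = 21)
N = -1 (N = -2/2 = -2*1/2 = -1)
q(I) = I*(1 + I)
(153 + 1*(q(N) + g(-2, 0)))**2 = (153 + 1*(-(1 - 1) + 21))**2 = (153 + 1*(-1*0 + 21))**2 = (153 + 1*(0 + 21))**2 = (153 + 1*21)**2 = (153 + 21)**2 = 174**2 = 30276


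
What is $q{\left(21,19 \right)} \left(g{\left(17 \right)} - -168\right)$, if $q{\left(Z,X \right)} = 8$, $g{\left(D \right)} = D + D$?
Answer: $1616$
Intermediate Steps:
$g{\left(D \right)} = 2 D$
$q{\left(21,19 \right)} \left(g{\left(17 \right)} - -168\right) = 8 \left(2 \cdot 17 - -168\right) = 8 \left(34 + 168\right) = 8 \cdot 202 = 1616$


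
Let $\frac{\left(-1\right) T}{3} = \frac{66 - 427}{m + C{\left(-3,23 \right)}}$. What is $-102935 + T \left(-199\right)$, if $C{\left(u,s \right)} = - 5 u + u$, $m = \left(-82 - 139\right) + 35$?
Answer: $- \frac{5898391}{58} \approx -1.017 \cdot 10^{5}$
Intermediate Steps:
$m = -186$ ($m = -221 + 35 = -186$)
$C{\left(u,s \right)} = - 4 u$
$T = - \frac{361}{58}$ ($T = - 3 \frac{66 - 427}{-186 - -12} = - 3 \left(- \frac{361}{-186 + 12}\right) = - 3 \left(- \frac{361}{-174}\right) = - 3 \left(\left(-361\right) \left(- \frac{1}{174}\right)\right) = \left(-3\right) \frac{361}{174} = - \frac{361}{58} \approx -6.2241$)
$-102935 + T \left(-199\right) = -102935 - - \frac{71839}{58} = -102935 + \frac{71839}{58} = - \frac{5898391}{58}$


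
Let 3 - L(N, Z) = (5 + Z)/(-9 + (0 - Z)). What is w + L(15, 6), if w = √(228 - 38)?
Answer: 56/15 + √190 ≈ 17.517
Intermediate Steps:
L(N, Z) = 3 - (5 + Z)/(-9 - Z) (L(N, Z) = 3 - (5 + Z)/(-9 + (0 - Z)) = 3 - (5 + Z)/(-9 - Z))
w = √190 ≈ 13.784
w + L(15, 6) = √190 + 4*(8 + 6)/(9 + 6) = √190 + 4*14/15 = √190 + 4*(1/15)*14 = √190 + 56/15 = 56/15 + √190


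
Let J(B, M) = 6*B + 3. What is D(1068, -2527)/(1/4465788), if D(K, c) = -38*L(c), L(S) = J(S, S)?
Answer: 2572481451096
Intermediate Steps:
J(B, M) = 3 + 6*B
L(S) = 3 + 6*S
D(K, c) = -114 - 228*c (D(K, c) = -38*(3 + 6*c) = -114 - 228*c)
D(1068, -2527)/(1/4465788) = (-114 - 228*(-2527))/(1/4465788) = (-114 + 576156)/(1/4465788) = 576042*4465788 = 2572481451096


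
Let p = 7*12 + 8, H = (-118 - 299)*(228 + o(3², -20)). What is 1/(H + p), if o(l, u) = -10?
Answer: -1/90814 ≈ -1.1012e-5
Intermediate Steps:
H = -90906 (H = (-118 - 299)*(228 - 10) = -417*218 = -90906)
p = 92 (p = 84 + 8 = 92)
1/(H + p) = 1/(-90906 + 92) = 1/(-90814) = -1/90814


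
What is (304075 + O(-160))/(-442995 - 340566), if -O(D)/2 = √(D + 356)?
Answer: -101349/261187 ≈ -0.38803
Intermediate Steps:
O(D) = -2*√(356 + D) (O(D) = -2*√(D + 356) = -2*√(356 + D))
(304075 + O(-160))/(-442995 - 340566) = (304075 - 2*√(356 - 160))/(-442995 - 340566) = (304075 - 2*√196)/(-783561) = (304075 - 2*14)*(-1/783561) = (304075 - 28)*(-1/783561) = 304047*(-1/783561) = -101349/261187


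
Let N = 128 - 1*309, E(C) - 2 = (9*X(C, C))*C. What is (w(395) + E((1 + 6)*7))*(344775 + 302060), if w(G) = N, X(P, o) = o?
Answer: 13861674050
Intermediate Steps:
E(C) = 2 + 9*C² (E(C) = 2 + (9*C)*C = 2 + 9*C²)
N = -181 (N = 128 - 309 = -181)
w(G) = -181
(w(395) + E((1 + 6)*7))*(344775 + 302060) = (-181 + (2 + 9*((1 + 6)*7)²))*(344775 + 302060) = (-181 + (2 + 9*(7*7)²))*646835 = (-181 + (2 + 9*49²))*646835 = (-181 + (2 + 9*2401))*646835 = (-181 + (2 + 21609))*646835 = (-181 + 21611)*646835 = 21430*646835 = 13861674050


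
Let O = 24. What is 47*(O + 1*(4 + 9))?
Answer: 1739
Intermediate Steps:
47*(O + 1*(4 + 9)) = 47*(24 + 1*(4 + 9)) = 47*(24 + 1*13) = 47*(24 + 13) = 47*37 = 1739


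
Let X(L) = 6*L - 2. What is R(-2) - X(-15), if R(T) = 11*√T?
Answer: 92 + 11*I*√2 ≈ 92.0 + 15.556*I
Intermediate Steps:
X(L) = -2 + 6*L
R(-2) - X(-15) = 11*√(-2) - (-2 + 6*(-15)) = 11*(I*√2) - (-2 - 90) = 11*I*√2 - 1*(-92) = 11*I*√2 + 92 = 92 + 11*I*√2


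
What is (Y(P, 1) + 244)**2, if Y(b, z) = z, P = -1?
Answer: 60025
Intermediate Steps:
(Y(P, 1) + 244)**2 = (1 + 244)**2 = 245**2 = 60025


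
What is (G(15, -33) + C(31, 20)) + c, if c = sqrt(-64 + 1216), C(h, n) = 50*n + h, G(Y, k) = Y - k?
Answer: 1079 + 24*sqrt(2) ≈ 1112.9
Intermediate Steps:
C(h, n) = h + 50*n
c = 24*sqrt(2) (c = sqrt(1152) = 24*sqrt(2) ≈ 33.941)
(G(15, -33) + C(31, 20)) + c = ((15 - 1*(-33)) + (31 + 50*20)) + 24*sqrt(2) = ((15 + 33) + (31 + 1000)) + 24*sqrt(2) = (48 + 1031) + 24*sqrt(2) = 1079 + 24*sqrt(2)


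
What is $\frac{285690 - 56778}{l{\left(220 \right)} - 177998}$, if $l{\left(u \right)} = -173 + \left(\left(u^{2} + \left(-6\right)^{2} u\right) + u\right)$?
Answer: $- \frac{228912}{121631} \approx -1.882$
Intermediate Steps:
$l{\left(u \right)} = -173 + u^{2} + 37 u$ ($l{\left(u \right)} = -173 + \left(\left(u^{2} + 36 u\right) + u\right) = -173 + \left(u^{2} + 37 u\right) = -173 + u^{2} + 37 u$)
$\frac{285690 - 56778}{l{\left(220 \right)} - 177998} = \frac{285690 - 56778}{\left(-173 + 220^{2} + 37 \cdot 220\right) - 177998} = \frac{228912}{\left(-173 + 48400 + 8140\right) - 177998} = \frac{228912}{56367 - 177998} = \frac{228912}{-121631} = 228912 \left(- \frac{1}{121631}\right) = - \frac{228912}{121631}$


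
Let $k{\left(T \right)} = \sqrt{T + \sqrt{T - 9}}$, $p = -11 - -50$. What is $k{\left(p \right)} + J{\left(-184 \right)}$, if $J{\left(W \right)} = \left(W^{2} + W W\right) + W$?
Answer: $67528 + \sqrt{39 + \sqrt{30}} \approx 67535.0$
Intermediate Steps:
$J{\left(W \right)} = W + 2 W^{2}$ ($J{\left(W \right)} = \left(W^{2} + W^{2}\right) + W = 2 W^{2} + W = W + 2 W^{2}$)
$p = 39$ ($p = -11 + 50 = 39$)
$k{\left(T \right)} = \sqrt{T + \sqrt{-9 + T}}$
$k{\left(p \right)} + J{\left(-184 \right)} = \sqrt{39 + \sqrt{-9 + 39}} - 184 \left(1 + 2 \left(-184\right)\right) = \sqrt{39 + \sqrt{30}} - 184 \left(1 - 368\right) = \sqrt{39 + \sqrt{30}} - -67528 = \sqrt{39 + \sqrt{30}} + 67528 = 67528 + \sqrt{39 + \sqrt{30}}$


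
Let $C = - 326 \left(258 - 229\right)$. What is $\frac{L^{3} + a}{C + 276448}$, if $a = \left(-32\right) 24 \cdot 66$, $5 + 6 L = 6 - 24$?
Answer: $- \frac{1565825}{8238672} \approx -0.19006$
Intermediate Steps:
$L = - \frac{23}{6}$ ($L = - \frac{5}{6} + \frac{6 - 24}{6} = - \frac{5}{6} + \frac{1}{6} \left(-18\right) = - \frac{5}{6} - 3 = - \frac{23}{6} \approx -3.8333$)
$C = -9454$ ($C = \left(-326\right) 29 = -9454$)
$a = -50688$ ($a = \left(-768\right) 66 = -50688$)
$\frac{L^{3} + a}{C + 276448} = \frac{\left(- \frac{23}{6}\right)^{3} - 50688}{-9454 + 276448} = \frac{- \frac{12167}{216} - 50688}{266994} = \left(- \frac{10960775}{216}\right) \frac{1}{266994} = - \frac{1565825}{8238672}$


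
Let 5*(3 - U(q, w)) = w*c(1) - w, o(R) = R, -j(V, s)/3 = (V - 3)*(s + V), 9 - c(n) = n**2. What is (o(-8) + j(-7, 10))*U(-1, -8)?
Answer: 5822/5 ≈ 1164.4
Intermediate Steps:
c(n) = 9 - n**2
j(V, s) = -3*(-3 + V)*(V + s) (j(V, s) = -3*(V - 3)*(s + V) = -3*(-3 + V)*(V + s))
U(q, w) = 3 - 7*w/5 (U(q, w) = 3 - (w*(9 - 1*1**2) - w)/5 = 3 - (w*(9 - 1*1) - w)/5 = 3 - (w*(9 - 1) - w)/5 = 3 - (w*8 - w)/5 = 3 - (8*w - w)/5 = 3 - 7*w/5)
(o(-8) + j(-7, 10))*U(-1, -8) = (-8 + (-3*(-7)**2 + 9*(-7) + 9*10 - 3*(-7)*10))*(3 - 7/5*(-8)) = (-8 + (-3*49 - 63 + 90 + 210))*(3 + 56/5) = (-8 + (-147 - 63 + 90 + 210))*(71/5) = (-8 + 90)*(71/5) = 82*(71/5) = 5822/5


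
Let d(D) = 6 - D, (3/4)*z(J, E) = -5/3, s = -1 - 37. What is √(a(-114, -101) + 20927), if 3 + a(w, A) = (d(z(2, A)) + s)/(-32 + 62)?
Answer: √42369090/45 ≈ 144.65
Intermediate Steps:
s = -38
z(J, E) = -20/9 (z(J, E) = 4*(-5/3)/3 = 4*(-5*⅓)/3 = (4/3)*(-5/3) = -20/9)
a(w, A) = -539/135 (a(w, A) = -3 + ((6 - 1*(-20/9)) - 38)/(-32 + 62) = -3 + ((6 + 20/9) - 38)/30 = -3 + (74/9 - 38)*(1/30) = -3 - 268/9*1/30 = -3 - 134/135 = -539/135)
√(a(-114, -101) + 20927) = √(-539/135 + 20927) = √(2824606/135) = √42369090/45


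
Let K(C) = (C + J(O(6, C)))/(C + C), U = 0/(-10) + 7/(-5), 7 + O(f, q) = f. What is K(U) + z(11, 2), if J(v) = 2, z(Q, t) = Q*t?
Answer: 305/14 ≈ 21.786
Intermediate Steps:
O(f, q) = -7 + f
U = -7/5 (U = 0*(-⅒) + 7*(-⅕) = 0 - 7/5 = -7/5 ≈ -1.4000)
K(C) = (2 + C)/(2*C) (K(C) = (C + 2)/(C + C) = (2 + C)/((2*C)) = (2 + C)*(1/(2*C)) = (2 + C)/(2*C))
K(U) + z(11, 2) = (2 - 7/5)/(2*(-7/5)) + 11*2 = (½)*(-5/7)*(⅗) + 22 = -3/14 + 22 = 305/14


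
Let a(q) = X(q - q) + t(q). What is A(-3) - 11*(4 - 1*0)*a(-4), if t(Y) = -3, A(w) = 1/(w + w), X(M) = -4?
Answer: 1847/6 ≈ 307.83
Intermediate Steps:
A(w) = 1/(2*w)
a(q) = -7 (a(q) = -4 - 3 = -7)
A(-3) - 11*(4 - 1*0)*a(-4) = (1/2)/(-3) - 11*(4 - 1*0)*(-7) = (1/2)*(-1/3) - 11*(4 + 0)*(-7) = -1/6 - 44*(-7) = -1/6 - 11*(-28) = -1/6 + 308 = 1847/6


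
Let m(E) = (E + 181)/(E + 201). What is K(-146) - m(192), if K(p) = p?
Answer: -57751/393 ≈ -146.95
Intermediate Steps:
m(E) = (181 + E)/(201 + E)
K(-146) - m(192) = -146 - (181 + 192)/(201 + 192) = -146 - 373/393 = -57751/393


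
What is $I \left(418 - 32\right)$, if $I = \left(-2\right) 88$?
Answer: $-67936$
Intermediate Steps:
$I = -176$
$I \left(418 - 32\right) = - 176 \left(418 - 32\right) = \left(-176\right) 386 = -67936$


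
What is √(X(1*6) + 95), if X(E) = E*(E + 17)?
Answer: √233 ≈ 15.264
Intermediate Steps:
X(E) = E*(17 + E)
√(X(1*6) + 95) = √((1*6)*(17 + 1*6) + 95) = √(6*(17 + 6) + 95) = √(6*23 + 95) = √(138 + 95) = √233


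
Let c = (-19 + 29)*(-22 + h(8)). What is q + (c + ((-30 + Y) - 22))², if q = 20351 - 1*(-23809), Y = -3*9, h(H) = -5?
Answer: 165961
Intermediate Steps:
Y = -27
c = -270 (c = (-19 + 29)*(-22 - 5) = 10*(-27) = -270)
q = 44160 (q = 20351 + 23809 = 44160)
q + (c + ((-30 + Y) - 22))² = 44160 + (-270 + ((-30 - 27) - 22))² = 44160 + (-270 + (-57 - 22))² = 44160 + (-270 - 79)² = 44160 + (-349)² = 44160 + 121801 = 165961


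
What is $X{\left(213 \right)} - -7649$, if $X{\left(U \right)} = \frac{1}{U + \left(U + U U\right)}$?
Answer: $\frac{350285956}{45795} \approx 7649.0$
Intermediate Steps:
$X{\left(U \right)} = \frac{1}{U^{2} + 2 U}$ ($X{\left(U \right)} = \frac{1}{U + \left(U + U^{2}\right)} = \frac{1}{U^{2} + 2 U}$)
$X{\left(213 \right)} - -7649 = \frac{1}{213 \left(2 + 213\right)} - -7649 = \frac{1}{213 \cdot 215} + 7649 = \frac{1}{213} \cdot \frac{1}{215} + 7649 = \frac{1}{45795} + 7649 = \frac{350285956}{45795}$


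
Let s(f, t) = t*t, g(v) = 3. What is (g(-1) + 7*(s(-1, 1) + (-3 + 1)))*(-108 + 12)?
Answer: 384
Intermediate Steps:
s(f, t) = t**2
(g(-1) + 7*(s(-1, 1) + (-3 + 1)))*(-108 + 12) = (3 + 7*(1**2 + (-3 + 1)))*(-108 + 12) = (3 + 7*(1 - 2))*(-96) = (3 + 7*(-1))*(-96) = (3 - 7)*(-96) = -4*(-96) = 384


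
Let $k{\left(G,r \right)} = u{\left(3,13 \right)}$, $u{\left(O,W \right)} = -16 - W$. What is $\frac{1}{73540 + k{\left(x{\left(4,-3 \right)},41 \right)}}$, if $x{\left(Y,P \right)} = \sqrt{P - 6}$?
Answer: $\frac{1}{73511} \approx 1.3603 \cdot 10^{-5}$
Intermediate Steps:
$x{\left(Y,P \right)} = \sqrt{-6 + P}$
$k{\left(G,r \right)} = -29$ ($k{\left(G,r \right)} = -16 - 13 = -29$)
$\frac{1}{73540 + k{\left(x{\left(4,-3 \right)},41 \right)}} = \frac{1}{73540 - 29} = \frac{1}{73511}$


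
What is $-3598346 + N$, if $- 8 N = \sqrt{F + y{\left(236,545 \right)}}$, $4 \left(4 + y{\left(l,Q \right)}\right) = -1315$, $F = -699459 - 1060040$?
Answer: $-3598346 - \frac{i \sqrt{7039327}}{16} \approx -3.5983 \cdot 10^{6} - 165.82 i$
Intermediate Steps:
$F = -1759499$
$y{\left(l,Q \right)} = - \frac{1331}{4}$ ($y{\left(l,Q \right)} = -4 + \frac{1}{4} \left(-1315\right) = -4 - \frac{1315}{4} = - \frac{1331}{4}$)
$N = - \frac{i \sqrt{7039327}}{16}$ ($N = - \frac{\sqrt{-1759499 - \frac{1331}{4}}}{8} = - \frac{\sqrt{- \frac{7039327}{4}}}{8} = - \frac{\frac{1}{2} i \sqrt{7039327}}{8} = - \frac{i \sqrt{7039327}}{16} \approx - 165.82 i$)
$-3598346 + N = -3598346 - \frac{i \sqrt{7039327}}{16}$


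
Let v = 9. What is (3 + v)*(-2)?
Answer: -24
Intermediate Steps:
(3 + v)*(-2) = (3 + 9)*(-2) = 12*(-2) = -24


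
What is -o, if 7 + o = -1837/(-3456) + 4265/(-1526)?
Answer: 24426785/2636928 ≈ 9.2634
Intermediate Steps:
o = -24426785/2636928 (o = -7 + (-1837/(-3456) + 4265/(-1526)) = -7 + (-1837*(-1/3456) + 4265*(-1/1526)) = -7 + (1837/3456 - 4265/1526) = -7 - 5968289/2636928 = -24426785/2636928 ≈ -9.2634)
-o = -1*(-24426785/2636928) = 24426785/2636928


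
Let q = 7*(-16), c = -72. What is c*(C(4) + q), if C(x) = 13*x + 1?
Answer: 4248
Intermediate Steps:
C(x) = 1 + 13*x
q = -112
c*(C(4) + q) = -72*((1 + 13*4) - 112) = -72*((1 + 52) - 112) = -72*(53 - 112) = -72*(-59) = 4248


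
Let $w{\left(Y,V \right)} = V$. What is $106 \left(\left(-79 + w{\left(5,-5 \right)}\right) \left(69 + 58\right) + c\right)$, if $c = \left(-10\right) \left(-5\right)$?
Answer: $-1125508$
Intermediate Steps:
$c = 50$
$106 \left(\left(-79 + w{\left(5,-5 \right)}\right) \left(69 + 58\right) + c\right) = 106 \left(\left(-79 - 5\right) \left(69 + 58\right) + 50\right) = 106 \left(\left(-84\right) 127 + 50\right) = 106 \left(-10668 + 50\right) = 106 \left(-10618\right) = -1125508$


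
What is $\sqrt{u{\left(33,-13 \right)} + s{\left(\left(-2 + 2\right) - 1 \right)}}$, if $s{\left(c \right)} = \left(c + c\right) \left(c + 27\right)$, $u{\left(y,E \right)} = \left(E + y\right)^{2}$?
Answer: $2 \sqrt{87} \approx 18.655$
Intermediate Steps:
$s{\left(c \right)} = 2 c \left(27 + c\right)$
$\sqrt{u{\left(33,-13 \right)} + s{\left(\left(-2 + 2\right) - 1 \right)}} = \sqrt{\left(-13 + 33\right)^{2} + 2 \left(\left(-2 + 2\right) - 1\right) \left(27 + \left(\left(-2 + 2\right) - 1\right)\right)} = \sqrt{20^{2} + 2 \left(0 - 1\right) \left(27 + \left(0 - 1\right)\right)} = \sqrt{400 + 2 \left(-1\right) \left(27 - 1\right)} = \sqrt{400 + 2 \left(-1\right) 26} = \sqrt{400 - 52} = \sqrt{348} = 2 \sqrt{87}$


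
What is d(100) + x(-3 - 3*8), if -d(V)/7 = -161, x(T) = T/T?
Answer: 1128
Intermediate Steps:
x(T) = 1
d(V) = 1127 (d(V) = -7*(-161) = 1127)
d(100) + x(-3 - 3*8) = 1127 + 1 = 1128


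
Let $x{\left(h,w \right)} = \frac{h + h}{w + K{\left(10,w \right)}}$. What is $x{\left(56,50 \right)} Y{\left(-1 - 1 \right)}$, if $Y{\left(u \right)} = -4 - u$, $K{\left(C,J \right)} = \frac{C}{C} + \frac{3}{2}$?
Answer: $- \frac{64}{15} \approx -4.2667$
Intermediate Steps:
$K{\left(C,J \right)} = \frac{5}{2}$ ($K{\left(C,J \right)} = 1 + 3 \cdot \frac{1}{2} = 1 + \frac{3}{2} = \frac{5}{2}$)
$x{\left(h,w \right)} = \frac{2 h}{\frac{5}{2} + w}$ ($x{\left(h,w \right)} = \frac{h + h}{w + \frac{5}{2}} = \frac{2 h}{\frac{5}{2} + w}$)
$x{\left(56,50 \right)} Y{\left(-1 - 1 \right)} = 4 \cdot 56 \frac{1}{5 + 2 \cdot 50} \left(-4 - \left(-1 - 1\right)\right) = 4 \cdot 56 \frac{1}{5 + 100} \left(-4 - \left(-1 - 1\right)\right) = 4 \cdot 56 \cdot \frac{1}{105} \left(-4 - -2\right) = 4 \cdot 56 \cdot \frac{1}{105} \left(-4 + 2\right) = \frac{32}{15} \left(-2\right) = - \frac{64}{15}$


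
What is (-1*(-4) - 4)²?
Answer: 0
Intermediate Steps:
(-1*(-4) - 4)² = (4 - 4)² = 0² = 0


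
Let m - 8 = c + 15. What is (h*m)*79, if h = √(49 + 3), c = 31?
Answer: 8532*√13 ≈ 30763.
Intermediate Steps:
h = 2*√13 (h = √52 = 2*√13 ≈ 7.2111)
m = 54 (m = 8 + (31 + 15) = 8 + 46 = 54)
(h*m)*79 = ((2*√13)*54)*79 = (108*√13)*79 = 8532*√13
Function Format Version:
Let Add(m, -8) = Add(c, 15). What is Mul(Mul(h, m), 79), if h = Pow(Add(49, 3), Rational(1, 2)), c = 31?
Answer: Mul(8532, Pow(13, Rational(1, 2))) ≈ 30763.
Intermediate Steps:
h = Mul(2, Pow(13, Rational(1, 2))) (h = Pow(52, Rational(1, 2)) = Mul(2, Pow(13, Rational(1, 2))) ≈ 7.2111)
m = 54 (m = Add(8, Add(31, 15)) = Add(8, 46) = 54)
Mul(Mul(h, m), 79) = Mul(Mul(Mul(2, Pow(13, Rational(1, 2))), 54), 79) = Mul(Mul(108, Pow(13, Rational(1, 2))), 79) = Mul(8532, Pow(13, Rational(1, 2)))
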